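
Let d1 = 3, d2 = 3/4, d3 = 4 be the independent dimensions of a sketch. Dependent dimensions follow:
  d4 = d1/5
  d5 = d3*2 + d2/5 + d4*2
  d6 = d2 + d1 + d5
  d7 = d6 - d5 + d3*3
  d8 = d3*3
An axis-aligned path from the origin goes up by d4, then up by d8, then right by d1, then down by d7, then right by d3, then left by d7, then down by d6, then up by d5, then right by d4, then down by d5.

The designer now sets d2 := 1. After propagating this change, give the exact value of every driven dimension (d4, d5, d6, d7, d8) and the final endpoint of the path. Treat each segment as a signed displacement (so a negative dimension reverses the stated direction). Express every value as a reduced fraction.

d4 = 3/5
d5 = 47/5
d6 = 67/5
d7 = 16
d8 = 12
endpoint = (-42/5, -84/5)

Apply edit: d2 := 1
  d4 = d1/5 = 3/5
  d5 = d3*2 + d2/5 + d4*2 = 47/5
  d6 = d2 + d1 + d5 = 67/5
  d7 = d6 - d5 + d3*3 = 16
  d8 = d3*3 = 12
Walk from origin (0, 0):
  seg 1: up by d4 = 3/5 → (0, 3/5)
  seg 2: up by d8 = 12 → (0, 63/5)
  seg 3: right by d1 = 3 → (3, 63/5)
  seg 4: down by d7 = 16 → (3, -17/5)
  seg 5: right by d3 = 4 → (7, -17/5)
  seg 6: left by d7 = 16 → (-9, -17/5)
  seg 7: down by d6 = 67/5 → (-9, -84/5)
  seg 8: up by d5 = 47/5 → (-9, -37/5)
  seg 9: right by d4 = 3/5 → (-42/5, -37/5)
  seg 10: down by d5 = 47/5 → (-42/5, -84/5)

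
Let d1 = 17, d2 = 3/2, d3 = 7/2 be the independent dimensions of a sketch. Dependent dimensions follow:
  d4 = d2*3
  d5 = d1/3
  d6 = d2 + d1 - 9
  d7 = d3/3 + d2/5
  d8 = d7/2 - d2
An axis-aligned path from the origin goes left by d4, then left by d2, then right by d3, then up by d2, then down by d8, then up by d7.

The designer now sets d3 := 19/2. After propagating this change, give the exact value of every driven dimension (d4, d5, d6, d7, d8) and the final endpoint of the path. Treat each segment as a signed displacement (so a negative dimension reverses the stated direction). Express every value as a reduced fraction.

Apply edit: d3 := 19/2
  d4 = d2*3 = 9/2
  d5 = d1/3 = 17/3
  d6 = d2 + d1 - 9 = 19/2
  d7 = d3/3 + d2/5 = 52/15
  d8 = d7/2 - d2 = 7/30
Walk from origin (0, 0):
  seg 1: left by d4 = 9/2 → (-9/2, 0)
  seg 2: left by d2 = 3/2 → (-6, 0)
  seg 3: right by d3 = 19/2 → (7/2, 0)
  seg 4: up by d2 = 3/2 → (7/2, 3/2)
  seg 5: down by d8 = 7/30 → (7/2, 19/15)
  seg 6: up by d7 = 52/15 → (7/2, 71/15)

d4 = 9/2
d5 = 17/3
d6 = 19/2
d7 = 52/15
d8 = 7/30
endpoint = (7/2, 71/15)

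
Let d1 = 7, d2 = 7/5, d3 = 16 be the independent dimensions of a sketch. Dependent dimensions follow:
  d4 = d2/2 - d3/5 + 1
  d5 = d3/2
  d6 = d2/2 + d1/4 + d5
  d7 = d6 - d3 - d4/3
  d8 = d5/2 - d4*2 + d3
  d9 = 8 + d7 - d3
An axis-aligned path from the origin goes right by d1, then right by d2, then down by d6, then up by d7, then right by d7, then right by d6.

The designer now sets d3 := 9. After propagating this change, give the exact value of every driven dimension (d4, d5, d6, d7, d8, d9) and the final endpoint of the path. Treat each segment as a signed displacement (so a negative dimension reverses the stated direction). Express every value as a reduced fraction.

d4 = -1/10
d5 = 9/2
d6 = 139/20
d7 = -121/60
d8 = 229/20
d9 = -181/60
endpoint = (40/3, -269/30)

Apply edit: d3 := 9
  d4 = d2/2 - d3/5 + 1 = -1/10
  d5 = d3/2 = 9/2
  d6 = d2/2 + d1/4 + d5 = 139/20
  d7 = d6 - d3 - d4/3 = -121/60
  d8 = d5/2 - d4*2 + d3 = 229/20
  d9 = 8 + d7 - d3 = -181/60
Walk from origin (0, 0):
  seg 1: right by d1 = 7 → (7, 0)
  seg 2: right by d2 = 7/5 → (42/5, 0)
  seg 3: down by d6 = 139/20 → (42/5, -139/20)
  seg 4: up by d7 = -121/60 → (42/5, -269/30)
  seg 5: right by d7 = -121/60 → (383/60, -269/30)
  seg 6: right by d6 = 139/20 → (40/3, -269/30)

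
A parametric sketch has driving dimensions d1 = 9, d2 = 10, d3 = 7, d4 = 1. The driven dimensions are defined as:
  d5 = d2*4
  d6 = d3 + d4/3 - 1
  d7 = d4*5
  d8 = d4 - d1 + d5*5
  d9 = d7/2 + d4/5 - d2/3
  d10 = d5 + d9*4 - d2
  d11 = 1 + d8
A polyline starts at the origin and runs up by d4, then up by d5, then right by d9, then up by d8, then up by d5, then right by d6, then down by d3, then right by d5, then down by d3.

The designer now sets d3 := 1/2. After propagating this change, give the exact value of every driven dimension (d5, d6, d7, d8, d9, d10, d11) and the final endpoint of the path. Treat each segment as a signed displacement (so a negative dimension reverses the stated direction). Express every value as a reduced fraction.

d5 = 40
d6 = -1/6
d7 = 5
d8 = 192
d9 = -19/30
d10 = 412/15
d11 = 193
endpoint = (196/5, 272)

Apply edit: d3 := 1/2
  d5 = d2*4 = 40
  d6 = d3 + d4/3 - 1 = -1/6
  d7 = d4*5 = 5
  d8 = d4 - d1 + d5*5 = 192
  d9 = d7/2 + d4/5 - d2/3 = -19/30
  d10 = d5 + d9*4 - d2 = 412/15
  d11 = 1 + d8 = 193
Walk from origin (0, 0):
  seg 1: up by d4 = 1 → (0, 1)
  seg 2: up by d5 = 40 → (0, 41)
  seg 3: right by d9 = -19/30 → (-19/30, 41)
  seg 4: up by d8 = 192 → (-19/30, 233)
  seg 5: up by d5 = 40 → (-19/30, 273)
  seg 6: right by d6 = -1/6 → (-4/5, 273)
  seg 7: down by d3 = 1/2 → (-4/5, 545/2)
  seg 8: right by d5 = 40 → (196/5, 545/2)
  seg 9: down by d3 = 1/2 → (196/5, 272)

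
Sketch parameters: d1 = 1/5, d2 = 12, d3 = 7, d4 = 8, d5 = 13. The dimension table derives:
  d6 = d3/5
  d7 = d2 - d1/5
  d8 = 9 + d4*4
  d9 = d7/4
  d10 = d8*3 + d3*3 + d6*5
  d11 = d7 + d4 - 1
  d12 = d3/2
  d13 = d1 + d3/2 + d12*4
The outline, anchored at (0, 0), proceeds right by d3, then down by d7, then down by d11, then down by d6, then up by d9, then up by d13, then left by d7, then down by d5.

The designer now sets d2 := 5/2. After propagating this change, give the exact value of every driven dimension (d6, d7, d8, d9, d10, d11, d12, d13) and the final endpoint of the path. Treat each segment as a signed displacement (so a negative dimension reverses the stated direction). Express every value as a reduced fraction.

d6 = 7/5
d7 = 123/50
d8 = 41
d9 = 123/200
d10 = 151
d11 = 473/50
d12 = 7/2
d13 = 177/10
endpoint = (227/50, -1601/200)

Apply edit: d2 := 5/2
  d6 = d3/5 = 7/5
  d7 = d2 - d1/5 = 123/50
  d8 = 9 + d4*4 = 41
  d9 = d7/4 = 123/200
  d10 = d8*3 + d3*3 + d6*5 = 151
  d11 = d7 + d4 - 1 = 473/50
  d12 = d3/2 = 7/2
  d13 = d1 + d3/2 + d12*4 = 177/10
Walk from origin (0, 0):
  seg 1: right by d3 = 7 → (7, 0)
  seg 2: down by d7 = 123/50 → (7, -123/50)
  seg 3: down by d11 = 473/50 → (7, -298/25)
  seg 4: down by d6 = 7/5 → (7, -333/25)
  seg 5: up by d9 = 123/200 → (7, -2541/200)
  seg 6: up by d13 = 177/10 → (7, 999/200)
  seg 7: left by d7 = 123/50 → (227/50, 999/200)
  seg 8: down by d5 = 13 → (227/50, -1601/200)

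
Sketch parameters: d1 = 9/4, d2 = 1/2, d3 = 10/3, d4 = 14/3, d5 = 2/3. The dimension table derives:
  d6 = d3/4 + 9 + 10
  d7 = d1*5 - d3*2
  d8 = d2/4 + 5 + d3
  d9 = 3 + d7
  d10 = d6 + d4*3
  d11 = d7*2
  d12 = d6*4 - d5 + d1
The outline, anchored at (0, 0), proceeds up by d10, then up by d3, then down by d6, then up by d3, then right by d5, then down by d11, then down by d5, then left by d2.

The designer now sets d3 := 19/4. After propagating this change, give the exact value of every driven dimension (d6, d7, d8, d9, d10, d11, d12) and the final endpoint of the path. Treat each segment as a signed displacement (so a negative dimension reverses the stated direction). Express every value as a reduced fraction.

Apply edit: d3 := 19/4
  d6 = d3/4 + 9 + 10 = 323/16
  d7 = d1*5 - d3*2 = 7/4
  d8 = d2/4 + 5 + d3 = 79/8
  d9 = 3 + d7 = 19/4
  d10 = d6 + d4*3 = 547/16
  d11 = d7*2 = 7/2
  d12 = d6*4 - d5 + d1 = 247/3
Walk from origin (0, 0):
  seg 1: up by d10 = 547/16 → (0, 547/16)
  seg 2: up by d3 = 19/4 → (0, 623/16)
  seg 3: down by d6 = 323/16 → (0, 75/4)
  seg 4: up by d3 = 19/4 → (0, 47/2)
  seg 5: right by d5 = 2/3 → (2/3, 47/2)
  seg 6: down by d11 = 7/2 → (2/3, 20)
  seg 7: down by d5 = 2/3 → (2/3, 58/3)
  seg 8: left by d2 = 1/2 → (1/6, 58/3)

d6 = 323/16
d7 = 7/4
d8 = 79/8
d9 = 19/4
d10 = 547/16
d11 = 7/2
d12 = 247/3
endpoint = (1/6, 58/3)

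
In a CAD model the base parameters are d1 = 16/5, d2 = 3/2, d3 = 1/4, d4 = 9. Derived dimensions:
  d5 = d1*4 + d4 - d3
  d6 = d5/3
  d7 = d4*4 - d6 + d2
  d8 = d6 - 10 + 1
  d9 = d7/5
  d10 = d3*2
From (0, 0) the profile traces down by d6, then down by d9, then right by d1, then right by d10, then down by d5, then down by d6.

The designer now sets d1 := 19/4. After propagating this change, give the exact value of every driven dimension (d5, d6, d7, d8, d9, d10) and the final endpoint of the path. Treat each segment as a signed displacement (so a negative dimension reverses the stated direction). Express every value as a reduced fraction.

d5 = 111/4
d6 = 37/4
d7 = 113/4
d8 = 1/4
d9 = 113/20
d10 = 1/2
endpoint = (21/4, -519/10)

Apply edit: d1 := 19/4
  d5 = d1*4 + d4 - d3 = 111/4
  d6 = d5/3 = 37/4
  d7 = d4*4 - d6 + d2 = 113/4
  d8 = d6 - 10 + 1 = 1/4
  d9 = d7/5 = 113/20
  d10 = d3*2 = 1/2
Walk from origin (0, 0):
  seg 1: down by d6 = 37/4 → (0, -37/4)
  seg 2: down by d9 = 113/20 → (0, -149/10)
  seg 3: right by d1 = 19/4 → (19/4, -149/10)
  seg 4: right by d10 = 1/2 → (21/4, -149/10)
  seg 5: down by d5 = 111/4 → (21/4, -853/20)
  seg 6: down by d6 = 37/4 → (21/4, -519/10)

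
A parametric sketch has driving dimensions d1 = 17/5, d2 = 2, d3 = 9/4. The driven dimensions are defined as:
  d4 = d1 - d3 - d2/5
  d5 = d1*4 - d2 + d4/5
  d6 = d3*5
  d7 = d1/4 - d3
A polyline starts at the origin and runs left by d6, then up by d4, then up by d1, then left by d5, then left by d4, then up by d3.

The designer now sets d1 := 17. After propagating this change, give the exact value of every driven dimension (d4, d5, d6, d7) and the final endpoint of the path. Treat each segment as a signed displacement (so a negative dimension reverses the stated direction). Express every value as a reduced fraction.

Apply edit: d1 := 17
  d4 = d1 - d3 - d2/5 = 287/20
  d5 = d1*4 - d2 + d4/5 = 6887/100
  d6 = d3*5 = 45/4
  d7 = d1/4 - d3 = 2
Walk from origin (0, 0):
  seg 1: left by d6 = 45/4 → (-45/4, 0)
  seg 2: up by d4 = 287/20 → (-45/4, 287/20)
  seg 3: up by d1 = 17 → (-45/4, 627/20)
  seg 4: left by d5 = 6887/100 → (-2003/25, 627/20)
  seg 5: left by d4 = 287/20 → (-9447/100, 627/20)
  seg 6: up by d3 = 9/4 → (-9447/100, 168/5)

d4 = 287/20
d5 = 6887/100
d6 = 45/4
d7 = 2
endpoint = (-9447/100, 168/5)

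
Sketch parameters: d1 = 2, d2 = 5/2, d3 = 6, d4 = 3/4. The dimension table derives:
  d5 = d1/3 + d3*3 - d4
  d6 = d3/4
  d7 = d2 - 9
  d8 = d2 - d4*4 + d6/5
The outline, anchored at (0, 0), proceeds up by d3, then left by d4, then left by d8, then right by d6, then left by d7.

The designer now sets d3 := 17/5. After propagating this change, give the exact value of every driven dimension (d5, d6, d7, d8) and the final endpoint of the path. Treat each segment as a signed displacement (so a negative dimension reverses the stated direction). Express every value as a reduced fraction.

Apply edit: d3 := 17/5
  d5 = d1/3 + d3*3 - d4 = 607/60
  d6 = d3/4 = 17/20
  d7 = d2 - 9 = -13/2
  d8 = d2 - d4*4 + d6/5 = -33/100
Walk from origin (0, 0):
  seg 1: up by d3 = 17/5 → (0, 17/5)
  seg 2: left by d4 = 3/4 → (-3/4, 17/5)
  seg 3: left by d8 = -33/100 → (-21/50, 17/5)
  seg 4: right by d6 = 17/20 → (43/100, 17/5)
  seg 5: left by d7 = -13/2 → (693/100, 17/5)

d5 = 607/60
d6 = 17/20
d7 = -13/2
d8 = -33/100
endpoint = (693/100, 17/5)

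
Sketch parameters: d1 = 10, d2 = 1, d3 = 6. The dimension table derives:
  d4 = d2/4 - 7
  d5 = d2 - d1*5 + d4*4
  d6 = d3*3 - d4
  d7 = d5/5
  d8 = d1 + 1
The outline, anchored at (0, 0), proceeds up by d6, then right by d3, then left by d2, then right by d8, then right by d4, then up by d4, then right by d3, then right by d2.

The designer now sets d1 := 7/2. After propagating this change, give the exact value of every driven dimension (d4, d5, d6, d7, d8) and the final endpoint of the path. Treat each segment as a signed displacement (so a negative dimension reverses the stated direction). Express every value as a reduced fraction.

Apply edit: d1 := 7/2
  d4 = d2/4 - 7 = -27/4
  d5 = d2 - d1*5 + d4*4 = -87/2
  d6 = d3*3 - d4 = 99/4
  d7 = d5/5 = -87/10
  d8 = d1 + 1 = 9/2
Walk from origin (0, 0):
  seg 1: up by d6 = 99/4 → (0, 99/4)
  seg 2: right by d3 = 6 → (6, 99/4)
  seg 3: left by d2 = 1 → (5, 99/4)
  seg 4: right by d8 = 9/2 → (19/2, 99/4)
  seg 5: right by d4 = -27/4 → (11/4, 99/4)
  seg 6: up by d4 = -27/4 → (11/4, 18)
  seg 7: right by d3 = 6 → (35/4, 18)
  seg 8: right by d2 = 1 → (39/4, 18)

d4 = -27/4
d5 = -87/2
d6 = 99/4
d7 = -87/10
d8 = 9/2
endpoint = (39/4, 18)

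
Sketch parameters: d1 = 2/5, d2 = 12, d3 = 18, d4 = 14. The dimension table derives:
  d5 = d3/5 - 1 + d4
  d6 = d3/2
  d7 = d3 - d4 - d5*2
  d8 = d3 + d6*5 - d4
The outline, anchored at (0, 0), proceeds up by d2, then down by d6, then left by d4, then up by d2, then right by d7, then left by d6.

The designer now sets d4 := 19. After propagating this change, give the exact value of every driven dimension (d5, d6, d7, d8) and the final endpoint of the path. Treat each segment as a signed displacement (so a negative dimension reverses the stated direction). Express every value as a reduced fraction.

Apply edit: d4 := 19
  d5 = d3/5 - 1 + d4 = 108/5
  d6 = d3/2 = 9
  d7 = d3 - d4 - d5*2 = -221/5
  d8 = d3 + d6*5 - d4 = 44
Walk from origin (0, 0):
  seg 1: up by d2 = 12 → (0, 12)
  seg 2: down by d6 = 9 → (0, 3)
  seg 3: left by d4 = 19 → (-19, 3)
  seg 4: up by d2 = 12 → (-19, 15)
  seg 5: right by d7 = -221/5 → (-316/5, 15)
  seg 6: left by d6 = 9 → (-361/5, 15)

d5 = 108/5
d6 = 9
d7 = -221/5
d8 = 44
endpoint = (-361/5, 15)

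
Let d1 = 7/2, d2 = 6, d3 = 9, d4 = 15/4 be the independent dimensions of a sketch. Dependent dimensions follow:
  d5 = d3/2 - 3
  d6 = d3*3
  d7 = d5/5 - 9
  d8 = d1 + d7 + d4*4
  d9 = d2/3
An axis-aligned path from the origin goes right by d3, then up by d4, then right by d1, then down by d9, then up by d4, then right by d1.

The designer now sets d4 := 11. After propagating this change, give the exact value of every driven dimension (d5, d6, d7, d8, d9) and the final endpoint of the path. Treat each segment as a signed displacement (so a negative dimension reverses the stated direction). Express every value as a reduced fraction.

d5 = 3/2
d6 = 27
d7 = -87/10
d8 = 194/5
d9 = 2
endpoint = (16, 20)

Apply edit: d4 := 11
  d5 = d3/2 - 3 = 3/2
  d6 = d3*3 = 27
  d7 = d5/5 - 9 = -87/10
  d8 = d1 + d7 + d4*4 = 194/5
  d9 = d2/3 = 2
Walk from origin (0, 0):
  seg 1: right by d3 = 9 → (9, 0)
  seg 2: up by d4 = 11 → (9, 11)
  seg 3: right by d1 = 7/2 → (25/2, 11)
  seg 4: down by d9 = 2 → (25/2, 9)
  seg 5: up by d4 = 11 → (25/2, 20)
  seg 6: right by d1 = 7/2 → (16, 20)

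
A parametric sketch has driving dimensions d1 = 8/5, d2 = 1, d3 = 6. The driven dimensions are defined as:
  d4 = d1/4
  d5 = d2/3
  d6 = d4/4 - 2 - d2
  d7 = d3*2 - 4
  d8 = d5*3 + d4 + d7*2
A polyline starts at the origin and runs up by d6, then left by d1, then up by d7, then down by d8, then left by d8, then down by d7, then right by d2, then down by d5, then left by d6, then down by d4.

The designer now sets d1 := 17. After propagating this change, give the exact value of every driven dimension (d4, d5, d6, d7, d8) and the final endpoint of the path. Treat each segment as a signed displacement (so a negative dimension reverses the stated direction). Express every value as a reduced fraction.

d4 = 17/4
d5 = 1/3
d6 = -31/16
d7 = 8
d8 = 85/4
endpoint = (-565/16, -1333/48)

Apply edit: d1 := 17
  d4 = d1/4 = 17/4
  d5 = d2/3 = 1/3
  d6 = d4/4 - 2 - d2 = -31/16
  d7 = d3*2 - 4 = 8
  d8 = d5*3 + d4 + d7*2 = 85/4
Walk from origin (0, 0):
  seg 1: up by d6 = -31/16 → (0, -31/16)
  seg 2: left by d1 = 17 → (-17, -31/16)
  seg 3: up by d7 = 8 → (-17, 97/16)
  seg 4: down by d8 = 85/4 → (-17, -243/16)
  seg 5: left by d8 = 85/4 → (-153/4, -243/16)
  seg 6: down by d7 = 8 → (-153/4, -371/16)
  seg 7: right by d2 = 1 → (-149/4, -371/16)
  seg 8: down by d5 = 1/3 → (-149/4, -1129/48)
  seg 9: left by d6 = -31/16 → (-565/16, -1129/48)
  seg 10: down by d4 = 17/4 → (-565/16, -1333/48)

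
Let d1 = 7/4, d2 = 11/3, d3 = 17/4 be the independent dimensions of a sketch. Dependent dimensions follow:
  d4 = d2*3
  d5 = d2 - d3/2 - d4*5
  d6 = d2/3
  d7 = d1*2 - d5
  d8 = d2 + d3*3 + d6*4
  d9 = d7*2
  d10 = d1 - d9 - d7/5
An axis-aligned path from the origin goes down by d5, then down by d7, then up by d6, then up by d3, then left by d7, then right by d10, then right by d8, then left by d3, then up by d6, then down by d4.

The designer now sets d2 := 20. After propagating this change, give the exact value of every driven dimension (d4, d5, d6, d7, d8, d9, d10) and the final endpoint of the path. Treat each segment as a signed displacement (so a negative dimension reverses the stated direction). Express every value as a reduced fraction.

Apply edit: d2 := 20
  d4 = d2*3 = 60
  d5 = d2 - d3/2 - d4*5 = -2257/8
  d6 = d2/3 = 20/3
  d7 = d1*2 - d5 = 2285/8
  d8 = d2 + d3*3 + d6*4 = 713/12
  d9 = d7*2 = 2285/4
  d10 = d1 - d9 - d7/5 = -5013/8
Walk from origin (0, 0):
  seg 1: down by d5 = -2257/8 → (0, 2257/8)
  seg 2: down by d7 = 2285/8 → (0, -7/2)
  seg 3: up by d6 = 20/3 → (0, 19/6)
  seg 4: up by d3 = 17/4 → (0, 89/12)
  seg 5: left by d7 = 2285/8 → (-2285/8, 89/12)
  seg 6: right by d10 = -5013/8 → (-3649/4, 89/12)
  seg 7: right by d8 = 713/12 → (-5117/6, 89/12)
  seg 8: left by d3 = 17/4 → (-10285/12, 89/12)
  seg 9: up by d6 = 20/3 → (-10285/12, 169/12)
  seg 10: down by d4 = 60 → (-10285/12, -551/12)

d4 = 60
d5 = -2257/8
d6 = 20/3
d7 = 2285/8
d8 = 713/12
d9 = 2285/4
d10 = -5013/8
endpoint = (-10285/12, -551/12)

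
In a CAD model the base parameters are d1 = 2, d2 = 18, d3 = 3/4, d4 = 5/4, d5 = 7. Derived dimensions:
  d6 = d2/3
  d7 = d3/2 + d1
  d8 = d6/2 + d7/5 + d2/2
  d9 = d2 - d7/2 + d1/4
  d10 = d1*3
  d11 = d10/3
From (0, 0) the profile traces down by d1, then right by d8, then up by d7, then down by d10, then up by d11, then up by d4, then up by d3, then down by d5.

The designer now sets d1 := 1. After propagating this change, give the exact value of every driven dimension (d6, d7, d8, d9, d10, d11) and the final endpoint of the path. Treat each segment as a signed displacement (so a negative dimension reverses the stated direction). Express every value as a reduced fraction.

d6 = 6
d7 = 11/8
d8 = 491/40
d9 = 281/16
d10 = 3
d11 = 1
endpoint = (491/40, -53/8)

Apply edit: d1 := 1
  d6 = d2/3 = 6
  d7 = d3/2 + d1 = 11/8
  d8 = d6/2 + d7/5 + d2/2 = 491/40
  d9 = d2 - d7/2 + d1/4 = 281/16
  d10 = d1*3 = 3
  d11 = d10/3 = 1
Walk from origin (0, 0):
  seg 1: down by d1 = 1 → (0, -1)
  seg 2: right by d8 = 491/40 → (491/40, -1)
  seg 3: up by d7 = 11/8 → (491/40, 3/8)
  seg 4: down by d10 = 3 → (491/40, -21/8)
  seg 5: up by d11 = 1 → (491/40, -13/8)
  seg 6: up by d4 = 5/4 → (491/40, -3/8)
  seg 7: up by d3 = 3/4 → (491/40, 3/8)
  seg 8: down by d5 = 7 → (491/40, -53/8)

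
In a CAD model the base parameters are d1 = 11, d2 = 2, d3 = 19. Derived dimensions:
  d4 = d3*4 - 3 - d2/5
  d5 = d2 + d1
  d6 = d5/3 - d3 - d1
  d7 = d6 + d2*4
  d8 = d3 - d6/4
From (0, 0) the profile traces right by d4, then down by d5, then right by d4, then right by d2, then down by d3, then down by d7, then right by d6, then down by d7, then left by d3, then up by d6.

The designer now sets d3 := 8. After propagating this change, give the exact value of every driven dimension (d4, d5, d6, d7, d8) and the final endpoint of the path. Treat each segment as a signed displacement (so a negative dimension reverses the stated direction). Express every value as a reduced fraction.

d4 = 143/5
d5 = 13
d6 = -44/3
d7 = -20/3
d8 = 35/3
endpoint = (548/15, -67/3)

Apply edit: d3 := 8
  d4 = d3*4 - 3 - d2/5 = 143/5
  d5 = d2 + d1 = 13
  d6 = d5/3 - d3 - d1 = -44/3
  d7 = d6 + d2*4 = -20/3
  d8 = d3 - d6/4 = 35/3
Walk from origin (0, 0):
  seg 1: right by d4 = 143/5 → (143/5, 0)
  seg 2: down by d5 = 13 → (143/5, -13)
  seg 3: right by d4 = 143/5 → (286/5, -13)
  seg 4: right by d2 = 2 → (296/5, -13)
  seg 5: down by d3 = 8 → (296/5, -21)
  seg 6: down by d7 = -20/3 → (296/5, -43/3)
  seg 7: right by d6 = -44/3 → (668/15, -43/3)
  seg 8: down by d7 = -20/3 → (668/15, -23/3)
  seg 9: left by d3 = 8 → (548/15, -23/3)
  seg 10: up by d6 = -44/3 → (548/15, -67/3)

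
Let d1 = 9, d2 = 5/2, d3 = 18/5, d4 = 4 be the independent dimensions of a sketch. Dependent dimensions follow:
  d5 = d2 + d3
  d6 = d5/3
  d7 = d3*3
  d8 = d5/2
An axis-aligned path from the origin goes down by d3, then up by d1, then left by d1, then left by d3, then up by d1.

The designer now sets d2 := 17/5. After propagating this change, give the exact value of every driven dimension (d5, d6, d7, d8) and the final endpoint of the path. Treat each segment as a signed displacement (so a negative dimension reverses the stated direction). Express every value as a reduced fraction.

Apply edit: d2 := 17/5
  d5 = d2 + d3 = 7
  d6 = d5/3 = 7/3
  d7 = d3*3 = 54/5
  d8 = d5/2 = 7/2
Walk from origin (0, 0):
  seg 1: down by d3 = 18/5 → (0, -18/5)
  seg 2: up by d1 = 9 → (0, 27/5)
  seg 3: left by d1 = 9 → (-9, 27/5)
  seg 4: left by d3 = 18/5 → (-63/5, 27/5)
  seg 5: up by d1 = 9 → (-63/5, 72/5)

d5 = 7
d6 = 7/3
d7 = 54/5
d8 = 7/2
endpoint = (-63/5, 72/5)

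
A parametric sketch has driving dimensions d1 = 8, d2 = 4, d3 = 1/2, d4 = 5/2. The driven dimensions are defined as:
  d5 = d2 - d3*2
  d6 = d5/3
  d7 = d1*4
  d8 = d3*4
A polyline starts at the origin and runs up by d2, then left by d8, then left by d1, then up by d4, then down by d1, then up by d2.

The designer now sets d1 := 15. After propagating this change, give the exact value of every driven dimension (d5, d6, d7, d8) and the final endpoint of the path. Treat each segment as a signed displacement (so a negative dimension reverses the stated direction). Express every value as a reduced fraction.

d5 = 3
d6 = 1
d7 = 60
d8 = 2
endpoint = (-17, -9/2)

Apply edit: d1 := 15
  d5 = d2 - d3*2 = 3
  d6 = d5/3 = 1
  d7 = d1*4 = 60
  d8 = d3*4 = 2
Walk from origin (0, 0):
  seg 1: up by d2 = 4 → (0, 4)
  seg 2: left by d8 = 2 → (-2, 4)
  seg 3: left by d1 = 15 → (-17, 4)
  seg 4: up by d4 = 5/2 → (-17, 13/2)
  seg 5: down by d1 = 15 → (-17, -17/2)
  seg 6: up by d2 = 4 → (-17, -9/2)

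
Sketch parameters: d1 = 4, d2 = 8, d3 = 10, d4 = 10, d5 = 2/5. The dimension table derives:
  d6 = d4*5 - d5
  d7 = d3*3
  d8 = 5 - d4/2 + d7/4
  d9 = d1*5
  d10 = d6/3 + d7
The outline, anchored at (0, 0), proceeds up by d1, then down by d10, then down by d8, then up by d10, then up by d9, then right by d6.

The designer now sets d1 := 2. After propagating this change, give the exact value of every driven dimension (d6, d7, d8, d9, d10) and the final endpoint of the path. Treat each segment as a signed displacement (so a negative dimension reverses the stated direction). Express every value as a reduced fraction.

Apply edit: d1 := 2
  d6 = d4*5 - d5 = 248/5
  d7 = d3*3 = 30
  d8 = 5 - d4/2 + d7/4 = 15/2
  d9 = d1*5 = 10
  d10 = d6/3 + d7 = 698/15
Walk from origin (0, 0):
  seg 1: up by d1 = 2 → (0, 2)
  seg 2: down by d10 = 698/15 → (0, -668/15)
  seg 3: down by d8 = 15/2 → (0, -1561/30)
  seg 4: up by d10 = 698/15 → (0, -11/2)
  seg 5: up by d9 = 10 → (0, 9/2)
  seg 6: right by d6 = 248/5 → (248/5, 9/2)

d6 = 248/5
d7 = 30
d8 = 15/2
d9 = 10
d10 = 698/15
endpoint = (248/5, 9/2)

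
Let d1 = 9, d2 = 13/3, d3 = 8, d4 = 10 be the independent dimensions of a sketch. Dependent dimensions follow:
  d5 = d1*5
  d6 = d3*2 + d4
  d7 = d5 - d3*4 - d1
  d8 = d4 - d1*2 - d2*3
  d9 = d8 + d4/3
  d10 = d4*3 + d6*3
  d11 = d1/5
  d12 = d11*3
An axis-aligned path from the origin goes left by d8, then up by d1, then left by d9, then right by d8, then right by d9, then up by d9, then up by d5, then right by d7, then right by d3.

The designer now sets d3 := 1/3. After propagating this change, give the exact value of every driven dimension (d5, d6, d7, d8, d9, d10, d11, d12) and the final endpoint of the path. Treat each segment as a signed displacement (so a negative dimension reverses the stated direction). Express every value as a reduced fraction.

d5 = 45
d6 = 32/3
d7 = 104/3
d8 = -21
d9 = -53/3
d10 = 62
d11 = 9/5
d12 = 27/5
endpoint = (35, 109/3)

Apply edit: d3 := 1/3
  d5 = d1*5 = 45
  d6 = d3*2 + d4 = 32/3
  d7 = d5 - d3*4 - d1 = 104/3
  d8 = d4 - d1*2 - d2*3 = -21
  d9 = d8 + d4/3 = -53/3
  d10 = d4*3 + d6*3 = 62
  d11 = d1/5 = 9/5
  d12 = d11*3 = 27/5
Walk from origin (0, 0):
  seg 1: left by d8 = -21 → (21, 0)
  seg 2: up by d1 = 9 → (21, 9)
  seg 3: left by d9 = -53/3 → (116/3, 9)
  seg 4: right by d8 = -21 → (53/3, 9)
  seg 5: right by d9 = -53/3 → (0, 9)
  seg 6: up by d9 = -53/3 → (0, -26/3)
  seg 7: up by d5 = 45 → (0, 109/3)
  seg 8: right by d7 = 104/3 → (104/3, 109/3)
  seg 9: right by d3 = 1/3 → (35, 109/3)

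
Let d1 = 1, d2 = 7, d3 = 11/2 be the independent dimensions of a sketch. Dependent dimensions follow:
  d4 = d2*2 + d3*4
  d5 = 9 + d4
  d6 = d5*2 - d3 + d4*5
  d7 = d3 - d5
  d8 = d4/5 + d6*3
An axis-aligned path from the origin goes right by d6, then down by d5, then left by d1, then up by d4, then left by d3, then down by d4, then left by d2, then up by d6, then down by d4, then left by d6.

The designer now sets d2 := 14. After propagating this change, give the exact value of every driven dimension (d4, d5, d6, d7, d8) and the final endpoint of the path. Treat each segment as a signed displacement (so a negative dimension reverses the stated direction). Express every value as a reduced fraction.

Apply edit: d2 := 14
  d4 = d2*2 + d3*4 = 50
  d5 = 9 + d4 = 59
  d6 = d5*2 - d3 + d4*5 = 725/2
  d7 = d3 - d5 = -107/2
  d8 = d4/5 + d6*3 = 2195/2
Walk from origin (0, 0):
  seg 1: right by d6 = 725/2 → (725/2, 0)
  seg 2: down by d5 = 59 → (725/2, -59)
  seg 3: left by d1 = 1 → (723/2, -59)
  seg 4: up by d4 = 50 → (723/2, -9)
  seg 5: left by d3 = 11/2 → (356, -9)
  seg 6: down by d4 = 50 → (356, -59)
  seg 7: left by d2 = 14 → (342, -59)
  seg 8: up by d6 = 725/2 → (342, 607/2)
  seg 9: down by d4 = 50 → (342, 507/2)
  seg 10: left by d6 = 725/2 → (-41/2, 507/2)

d4 = 50
d5 = 59
d6 = 725/2
d7 = -107/2
d8 = 2195/2
endpoint = (-41/2, 507/2)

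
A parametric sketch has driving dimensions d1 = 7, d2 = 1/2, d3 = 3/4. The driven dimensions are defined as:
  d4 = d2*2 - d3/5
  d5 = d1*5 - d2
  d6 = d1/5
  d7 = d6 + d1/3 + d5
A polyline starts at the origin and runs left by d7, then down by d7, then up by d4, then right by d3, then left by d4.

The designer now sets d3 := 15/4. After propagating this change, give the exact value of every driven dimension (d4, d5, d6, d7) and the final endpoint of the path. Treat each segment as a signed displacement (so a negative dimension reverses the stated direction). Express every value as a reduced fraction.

d4 = 1/4
d5 = 69/2
d6 = 7/5
d7 = 1147/30
endpoint = (-521/15, -2279/60)

Apply edit: d3 := 15/4
  d4 = d2*2 - d3/5 = 1/4
  d5 = d1*5 - d2 = 69/2
  d6 = d1/5 = 7/5
  d7 = d6 + d1/3 + d5 = 1147/30
Walk from origin (0, 0):
  seg 1: left by d7 = 1147/30 → (-1147/30, 0)
  seg 2: down by d7 = 1147/30 → (-1147/30, -1147/30)
  seg 3: up by d4 = 1/4 → (-1147/30, -2279/60)
  seg 4: right by d3 = 15/4 → (-2069/60, -2279/60)
  seg 5: left by d4 = 1/4 → (-521/15, -2279/60)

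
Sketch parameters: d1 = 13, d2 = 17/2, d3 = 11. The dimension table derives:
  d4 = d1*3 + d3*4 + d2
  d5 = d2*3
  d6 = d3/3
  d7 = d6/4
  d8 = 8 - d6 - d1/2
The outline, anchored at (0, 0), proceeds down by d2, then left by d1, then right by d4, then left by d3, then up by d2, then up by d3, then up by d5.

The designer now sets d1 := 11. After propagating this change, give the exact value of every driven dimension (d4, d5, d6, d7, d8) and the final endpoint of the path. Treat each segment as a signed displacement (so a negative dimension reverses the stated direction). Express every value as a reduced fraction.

d4 = 171/2
d5 = 51/2
d6 = 11/3
d7 = 11/12
d8 = -7/6
endpoint = (127/2, 73/2)

Apply edit: d1 := 11
  d4 = d1*3 + d3*4 + d2 = 171/2
  d5 = d2*3 = 51/2
  d6 = d3/3 = 11/3
  d7 = d6/4 = 11/12
  d8 = 8 - d6 - d1/2 = -7/6
Walk from origin (0, 0):
  seg 1: down by d2 = 17/2 → (0, -17/2)
  seg 2: left by d1 = 11 → (-11, -17/2)
  seg 3: right by d4 = 171/2 → (149/2, -17/2)
  seg 4: left by d3 = 11 → (127/2, -17/2)
  seg 5: up by d2 = 17/2 → (127/2, 0)
  seg 6: up by d3 = 11 → (127/2, 11)
  seg 7: up by d5 = 51/2 → (127/2, 73/2)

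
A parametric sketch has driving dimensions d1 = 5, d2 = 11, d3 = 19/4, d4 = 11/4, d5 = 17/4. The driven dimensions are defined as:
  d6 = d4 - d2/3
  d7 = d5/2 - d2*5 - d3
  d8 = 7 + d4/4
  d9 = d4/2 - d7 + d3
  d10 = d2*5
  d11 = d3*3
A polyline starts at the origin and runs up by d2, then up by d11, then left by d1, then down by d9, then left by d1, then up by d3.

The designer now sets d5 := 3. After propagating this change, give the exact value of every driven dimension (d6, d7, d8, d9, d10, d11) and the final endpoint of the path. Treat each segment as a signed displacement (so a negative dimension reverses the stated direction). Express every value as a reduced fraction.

Apply edit: d5 := 3
  d6 = d4 - d2/3 = -11/12
  d7 = d5/2 - d2*5 - d3 = -233/4
  d8 = 7 + d4/4 = 123/16
  d9 = d4/2 - d7 + d3 = 515/8
  d10 = d2*5 = 55
  d11 = d3*3 = 57/4
Walk from origin (0, 0):
  seg 1: up by d2 = 11 → (0, 11)
  seg 2: up by d11 = 57/4 → (0, 101/4)
  seg 3: left by d1 = 5 → (-5, 101/4)
  seg 4: down by d9 = 515/8 → (-5, -313/8)
  seg 5: left by d1 = 5 → (-10, -313/8)
  seg 6: up by d3 = 19/4 → (-10, -275/8)

d6 = -11/12
d7 = -233/4
d8 = 123/16
d9 = 515/8
d10 = 55
d11 = 57/4
endpoint = (-10, -275/8)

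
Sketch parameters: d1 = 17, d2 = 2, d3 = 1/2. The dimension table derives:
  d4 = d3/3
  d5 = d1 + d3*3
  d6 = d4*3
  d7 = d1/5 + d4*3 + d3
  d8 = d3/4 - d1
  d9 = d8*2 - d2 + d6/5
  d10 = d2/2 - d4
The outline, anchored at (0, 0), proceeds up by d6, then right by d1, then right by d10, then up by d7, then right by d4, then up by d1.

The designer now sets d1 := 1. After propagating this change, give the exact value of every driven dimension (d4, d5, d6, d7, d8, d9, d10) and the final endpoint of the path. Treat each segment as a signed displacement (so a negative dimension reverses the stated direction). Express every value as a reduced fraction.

Apply edit: d1 := 1
  d4 = d3/3 = 1/6
  d5 = d1 + d3*3 = 5/2
  d6 = d4*3 = 1/2
  d7 = d1/5 + d4*3 + d3 = 6/5
  d8 = d3/4 - d1 = -7/8
  d9 = d8*2 - d2 + d6/5 = -73/20
  d10 = d2/2 - d4 = 5/6
Walk from origin (0, 0):
  seg 1: up by d6 = 1/2 → (0, 1/2)
  seg 2: right by d1 = 1 → (1, 1/2)
  seg 3: right by d10 = 5/6 → (11/6, 1/2)
  seg 4: up by d7 = 6/5 → (11/6, 17/10)
  seg 5: right by d4 = 1/6 → (2, 17/10)
  seg 6: up by d1 = 1 → (2, 27/10)

d4 = 1/6
d5 = 5/2
d6 = 1/2
d7 = 6/5
d8 = -7/8
d9 = -73/20
d10 = 5/6
endpoint = (2, 27/10)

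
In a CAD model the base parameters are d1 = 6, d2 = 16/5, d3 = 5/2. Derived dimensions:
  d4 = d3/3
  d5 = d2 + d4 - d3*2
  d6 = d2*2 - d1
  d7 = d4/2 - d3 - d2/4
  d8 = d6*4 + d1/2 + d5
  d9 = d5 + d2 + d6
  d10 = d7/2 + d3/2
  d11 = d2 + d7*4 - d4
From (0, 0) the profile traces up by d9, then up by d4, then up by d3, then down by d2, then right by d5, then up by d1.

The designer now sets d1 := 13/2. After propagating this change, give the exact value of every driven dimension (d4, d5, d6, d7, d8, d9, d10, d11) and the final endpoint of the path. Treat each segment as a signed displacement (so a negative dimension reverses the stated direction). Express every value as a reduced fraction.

Apply edit: d1 := 13/2
  d4 = d3/3 = 5/6
  d5 = d2 + d4 - d3*2 = -29/30
  d6 = d2*2 - d1 = -1/10
  d7 = d4/2 - d3 - d2/4 = -173/60
  d8 = d6*4 + d1/2 + d5 = 113/60
  d9 = d5 + d2 + d6 = 32/15
  d10 = d7/2 + d3/2 = -23/120
  d11 = d2 + d7*4 - d4 = -55/6
Walk from origin (0, 0):
  seg 1: up by d9 = 32/15 → (0, 32/15)
  seg 2: up by d4 = 5/6 → (0, 89/30)
  seg 3: up by d3 = 5/2 → (0, 82/15)
  seg 4: down by d2 = 16/5 → (0, 34/15)
  seg 5: right by d5 = -29/30 → (-29/30, 34/15)
  seg 6: up by d1 = 13/2 → (-29/30, 263/30)

d4 = 5/6
d5 = -29/30
d6 = -1/10
d7 = -173/60
d8 = 113/60
d9 = 32/15
d10 = -23/120
d11 = -55/6
endpoint = (-29/30, 263/30)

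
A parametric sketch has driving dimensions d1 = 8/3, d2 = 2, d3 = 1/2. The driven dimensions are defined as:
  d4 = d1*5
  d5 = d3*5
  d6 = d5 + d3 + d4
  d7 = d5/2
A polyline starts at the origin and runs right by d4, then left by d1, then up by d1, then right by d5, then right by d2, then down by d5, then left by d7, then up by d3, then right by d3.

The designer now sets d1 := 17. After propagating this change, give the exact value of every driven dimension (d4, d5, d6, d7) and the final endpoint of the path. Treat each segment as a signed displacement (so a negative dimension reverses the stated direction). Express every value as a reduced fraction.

Apply edit: d1 := 17
  d4 = d1*5 = 85
  d5 = d3*5 = 5/2
  d6 = d5 + d3 + d4 = 88
  d7 = d5/2 = 5/4
Walk from origin (0, 0):
  seg 1: right by d4 = 85 → (85, 0)
  seg 2: left by d1 = 17 → (68, 0)
  seg 3: up by d1 = 17 → (68, 17)
  seg 4: right by d5 = 5/2 → (141/2, 17)
  seg 5: right by d2 = 2 → (145/2, 17)
  seg 6: down by d5 = 5/2 → (145/2, 29/2)
  seg 7: left by d7 = 5/4 → (285/4, 29/2)
  seg 8: up by d3 = 1/2 → (285/4, 15)
  seg 9: right by d3 = 1/2 → (287/4, 15)

d4 = 85
d5 = 5/2
d6 = 88
d7 = 5/4
endpoint = (287/4, 15)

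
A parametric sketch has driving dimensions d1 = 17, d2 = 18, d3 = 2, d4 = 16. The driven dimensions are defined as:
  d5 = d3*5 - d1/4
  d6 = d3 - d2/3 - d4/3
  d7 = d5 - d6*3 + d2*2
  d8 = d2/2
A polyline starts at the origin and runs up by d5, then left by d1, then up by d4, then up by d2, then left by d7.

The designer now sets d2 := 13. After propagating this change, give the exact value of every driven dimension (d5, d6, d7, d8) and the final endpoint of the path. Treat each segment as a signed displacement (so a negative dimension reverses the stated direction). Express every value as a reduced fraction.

d5 = 23/4
d6 = -23/3
d7 = 219/4
d8 = 13/2
endpoint = (-287/4, 139/4)

Apply edit: d2 := 13
  d5 = d3*5 - d1/4 = 23/4
  d6 = d3 - d2/3 - d4/3 = -23/3
  d7 = d5 - d6*3 + d2*2 = 219/4
  d8 = d2/2 = 13/2
Walk from origin (0, 0):
  seg 1: up by d5 = 23/4 → (0, 23/4)
  seg 2: left by d1 = 17 → (-17, 23/4)
  seg 3: up by d4 = 16 → (-17, 87/4)
  seg 4: up by d2 = 13 → (-17, 139/4)
  seg 5: left by d7 = 219/4 → (-287/4, 139/4)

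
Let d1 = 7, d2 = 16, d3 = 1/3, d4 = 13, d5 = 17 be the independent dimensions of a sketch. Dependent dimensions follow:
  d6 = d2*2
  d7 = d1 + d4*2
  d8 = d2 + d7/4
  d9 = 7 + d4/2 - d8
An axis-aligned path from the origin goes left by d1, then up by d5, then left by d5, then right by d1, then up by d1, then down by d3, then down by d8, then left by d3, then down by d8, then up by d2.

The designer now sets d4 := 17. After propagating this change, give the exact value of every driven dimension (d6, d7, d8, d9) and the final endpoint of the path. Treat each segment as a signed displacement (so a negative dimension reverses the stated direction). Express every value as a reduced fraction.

d6 = 32
d7 = 41
d8 = 105/4
d9 = -43/4
endpoint = (-52/3, -77/6)

Apply edit: d4 := 17
  d6 = d2*2 = 32
  d7 = d1 + d4*2 = 41
  d8 = d2 + d7/4 = 105/4
  d9 = 7 + d4/2 - d8 = -43/4
Walk from origin (0, 0):
  seg 1: left by d1 = 7 → (-7, 0)
  seg 2: up by d5 = 17 → (-7, 17)
  seg 3: left by d5 = 17 → (-24, 17)
  seg 4: right by d1 = 7 → (-17, 17)
  seg 5: up by d1 = 7 → (-17, 24)
  seg 6: down by d3 = 1/3 → (-17, 71/3)
  seg 7: down by d8 = 105/4 → (-17, -31/12)
  seg 8: left by d3 = 1/3 → (-52/3, -31/12)
  seg 9: down by d8 = 105/4 → (-52/3, -173/6)
  seg 10: up by d2 = 16 → (-52/3, -77/6)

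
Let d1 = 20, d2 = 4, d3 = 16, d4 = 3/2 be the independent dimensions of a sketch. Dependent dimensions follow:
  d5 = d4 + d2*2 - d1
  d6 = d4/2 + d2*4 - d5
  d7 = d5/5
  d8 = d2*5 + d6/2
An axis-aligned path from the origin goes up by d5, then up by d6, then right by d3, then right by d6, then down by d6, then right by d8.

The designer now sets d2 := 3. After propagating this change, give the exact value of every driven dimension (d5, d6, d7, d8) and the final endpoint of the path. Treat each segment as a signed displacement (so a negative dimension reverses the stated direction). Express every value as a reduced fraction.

Apply edit: d2 := 3
  d5 = d4 + d2*2 - d1 = -25/2
  d6 = d4/2 + d2*4 - d5 = 101/4
  d7 = d5/5 = -5/2
  d8 = d2*5 + d6/2 = 221/8
Walk from origin (0, 0):
  seg 1: up by d5 = -25/2 → (0, -25/2)
  seg 2: up by d6 = 101/4 → (0, 51/4)
  seg 3: right by d3 = 16 → (16, 51/4)
  seg 4: right by d6 = 101/4 → (165/4, 51/4)
  seg 5: down by d6 = 101/4 → (165/4, -25/2)
  seg 6: right by d8 = 221/8 → (551/8, -25/2)

d5 = -25/2
d6 = 101/4
d7 = -5/2
d8 = 221/8
endpoint = (551/8, -25/2)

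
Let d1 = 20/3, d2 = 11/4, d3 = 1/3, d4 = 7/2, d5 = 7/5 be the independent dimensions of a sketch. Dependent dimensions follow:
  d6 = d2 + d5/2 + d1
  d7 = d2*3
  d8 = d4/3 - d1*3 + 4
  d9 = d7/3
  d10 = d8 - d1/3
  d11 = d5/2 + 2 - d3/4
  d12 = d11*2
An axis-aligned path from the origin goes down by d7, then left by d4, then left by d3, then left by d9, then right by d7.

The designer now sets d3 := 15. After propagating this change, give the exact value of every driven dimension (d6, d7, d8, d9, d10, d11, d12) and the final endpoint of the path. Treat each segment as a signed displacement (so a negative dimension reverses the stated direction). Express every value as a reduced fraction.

d6 = 607/60
d7 = 33/4
d8 = -89/6
d9 = 11/4
d10 = -307/18
d11 = -21/20
d12 = -21/10
endpoint = (-13, -33/4)

Apply edit: d3 := 15
  d6 = d2 + d5/2 + d1 = 607/60
  d7 = d2*3 = 33/4
  d8 = d4/3 - d1*3 + 4 = -89/6
  d9 = d7/3 = 11/4
  d10 = d8 - d1/3 = -307/18
  d11 = d5/2 + 2 - d3/4 = -21/20
  d12 = d11*2 = -21/10
Walk from origin (0, 0):
  seg 1: down by d7 = 33/4 → (0, -33/4)
  seg 2: left by d4 = 7/2 → (-7/2, -33/4)
  seg 3: left by d3 = 15 → (-37/2, -33/4)
  seg 4: left by d9 = 11/4 → (-85/4, -33/4)
  seg 5: right by d7 = 33/4 → (-13, -33/4)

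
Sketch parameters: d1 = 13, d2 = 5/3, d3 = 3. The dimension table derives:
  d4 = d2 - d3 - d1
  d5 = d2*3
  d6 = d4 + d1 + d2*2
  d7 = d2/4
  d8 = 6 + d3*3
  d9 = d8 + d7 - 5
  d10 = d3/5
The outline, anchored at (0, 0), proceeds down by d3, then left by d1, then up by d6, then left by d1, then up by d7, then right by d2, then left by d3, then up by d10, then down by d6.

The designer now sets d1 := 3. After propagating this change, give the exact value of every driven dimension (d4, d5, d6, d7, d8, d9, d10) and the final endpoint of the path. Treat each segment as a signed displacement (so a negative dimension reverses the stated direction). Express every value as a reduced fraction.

Apply edit: d1 := 3
  d4 = d2 - d3 - d1 = -13/3
  d5 = d2*3 = 5
  d6 = d4 + d1 + d2*2 = 2
  d7 = d2/4 = 5/12
  d8 = 6 + d3*3 = 15
  d9 = d8 + d7 - 5 = 125/12
  d10 = d3/5 = 3/5
Walk from origin (0, 0):
  seg 1: down by d3 = 3 → (0, -3)
  seg 2: left by d1 = 3 → (-3, -3)
  seg 3: up by d6 = 2 → (-3, -1)
  seg 4: left by d1 = 3 → (-6, -1)
  seg 5: up by d7 = 5/12 → (-6, -7/12)
  seg 6: right by d2 = 5/3 → (-13/3, -7/12)
  seg 7: left by d3 = 3 → (-22/3, -7/12)
  seg 8: up by d10 = 3/5 → (-22/3, 1/60)
  seg 9: down by d6 = 2 → (-22/3, -119/60)

d4 = -13/3
d5 = 5
d6 = 2
d7 = 5/12
d8 = 15
d9 = 125/12
d10 = 3/5
endpoint = (-22/3, -119/60)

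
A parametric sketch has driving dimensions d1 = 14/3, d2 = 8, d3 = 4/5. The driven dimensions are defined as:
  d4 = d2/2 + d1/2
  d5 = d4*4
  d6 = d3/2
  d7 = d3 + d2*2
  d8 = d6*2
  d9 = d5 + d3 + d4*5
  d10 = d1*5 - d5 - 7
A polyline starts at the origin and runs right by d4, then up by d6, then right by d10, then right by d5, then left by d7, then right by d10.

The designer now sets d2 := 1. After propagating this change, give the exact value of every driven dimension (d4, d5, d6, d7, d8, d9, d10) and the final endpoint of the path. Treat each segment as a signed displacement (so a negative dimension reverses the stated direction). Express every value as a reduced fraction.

d4 = 17/6
d5 = 34/3
d6 = 2/5
d7 = 14/5
d8 = 4/5
d9 = 263/10
d10 = 5
endpoint = (641/30, 2/5)

Apply edit: d2 := 1
  d4 = d2/2 + d1/2 = 17/6
  d5 = d4*4 = 34/3
  d6 = d3/2 = 2/5
  d7 = d3 + d2*2 = 14/5
  d8 = d6*2 = 4/5
  d9 = d5 + d3 + d4*5 = 263/10
  d10 = d1*5 - d5 - 7 = 5
Walk from origin (0, 0):
  seg 1: right by d4 = 17/6 → (17/6, 0)
  seg 2: up by d6 = 2/5 → (17/6, 2/5)
  seg 3: right by d10 = 5 → (47/6, 2/5)
  seg 4: right by d5 = 34/3 → (115/6, 2/5)
  seg 5: left by d7 = 14/5 → (491/30, 2/5)
  seg 6: right by d10 = 5 → (641/30, 2/5)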